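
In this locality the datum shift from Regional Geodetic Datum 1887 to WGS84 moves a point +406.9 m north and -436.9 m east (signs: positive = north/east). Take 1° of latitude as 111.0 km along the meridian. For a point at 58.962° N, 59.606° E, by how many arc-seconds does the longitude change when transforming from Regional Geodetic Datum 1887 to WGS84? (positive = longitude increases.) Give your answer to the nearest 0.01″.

Δλ = -27.48″

At latitude 58.962°, cos φ = 0.515606.
1° of longitude at this latitude = 111.0 × cos φ = 57.23 km, so Δλ = -436.9 / 57232.3 = -0.0076338° = -27.482″.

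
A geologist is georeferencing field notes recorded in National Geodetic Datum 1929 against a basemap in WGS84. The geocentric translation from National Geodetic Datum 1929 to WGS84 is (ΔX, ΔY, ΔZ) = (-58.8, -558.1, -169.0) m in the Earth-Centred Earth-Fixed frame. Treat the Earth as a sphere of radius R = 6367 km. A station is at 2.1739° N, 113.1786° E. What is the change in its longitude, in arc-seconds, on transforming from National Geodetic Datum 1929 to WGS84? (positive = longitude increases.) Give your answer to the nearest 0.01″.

sin φ = 0.037933, cos φ = 0.999280, sin λ = 0.919282, cos λ = -0.393599.
East component: ΔE = −sin λ·ΔX + cos λ·ΔY = −(0.919282)(-58.8) + (-0.393599)(-558.1) = 273.72 m.
1° of latitude spans πR/180 = 111125 m; at latitude φ, 1° of longitude spans that × cos φ = 111045.1 m, so Δλ = 273.72 / 111045.1 × 3600 = 8.874″.

Δλ = 8.87″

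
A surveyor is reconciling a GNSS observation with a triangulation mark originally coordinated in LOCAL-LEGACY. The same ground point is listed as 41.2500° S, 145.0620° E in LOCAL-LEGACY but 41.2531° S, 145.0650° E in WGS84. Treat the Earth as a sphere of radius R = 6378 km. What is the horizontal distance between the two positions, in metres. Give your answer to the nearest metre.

427 m

Δφ = -41.2531° − -41.2500° = -0.0031°; Δλ = 145.0650° − 145.0620° = +0.0030°.
1° along a meridian = πR/180 = 111317 m.
ΔN = Δφ × 111317 = -345.1 m; ΔE = Δλ × 111317 × cos(-41.2500°) = +0.0030 × 111317 × 0.751840 = 251.1 m.
Distance = √(ΔE² + ΔN²) = √(251.1² + (-345.1)²) = 426.8 m.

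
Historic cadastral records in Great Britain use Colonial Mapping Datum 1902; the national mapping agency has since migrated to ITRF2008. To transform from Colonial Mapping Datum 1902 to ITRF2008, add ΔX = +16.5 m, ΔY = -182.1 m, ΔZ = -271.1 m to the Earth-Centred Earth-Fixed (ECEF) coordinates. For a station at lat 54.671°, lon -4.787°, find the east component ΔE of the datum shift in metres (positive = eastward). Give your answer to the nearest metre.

ΔE = -180 m

The local east axis at (φ, λ) is (−sin λ, cos λ, 0), so ΔE = −sin(-4.787°)·16.5 + cos(-4.787°)·(-182.1) = -180.09 m.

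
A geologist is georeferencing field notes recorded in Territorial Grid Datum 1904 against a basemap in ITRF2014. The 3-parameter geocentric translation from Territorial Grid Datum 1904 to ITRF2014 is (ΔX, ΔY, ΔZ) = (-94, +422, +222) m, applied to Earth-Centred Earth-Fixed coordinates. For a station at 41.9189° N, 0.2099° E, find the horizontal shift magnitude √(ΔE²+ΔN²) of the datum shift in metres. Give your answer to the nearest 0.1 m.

At φ = 41.9189°, λ = 0.2099°: sin φ = 0.668078, cos φ = 0.744091, sin λ = 0.003663, cos λ = 0.999993.
ΔE = −sin λ·ΔX + cos λ·ΔY = −(0.003663)·(-94) + (0.999993)·(422) = 422.34 m.
ΔN = −sin φ cos λ·ΔX − sin φ sin λ·ΔY + cos φ·ΔZ = −(0.668078)(0.999993)(-94) − (0.668078)(0.003663)(422) + (0.744091)(222) = 226.95 m.
Horizontal magnitude = √(ΔE² + ΔN²) = √(422.34² + 226.95²) = 479.46 m.

479.5 m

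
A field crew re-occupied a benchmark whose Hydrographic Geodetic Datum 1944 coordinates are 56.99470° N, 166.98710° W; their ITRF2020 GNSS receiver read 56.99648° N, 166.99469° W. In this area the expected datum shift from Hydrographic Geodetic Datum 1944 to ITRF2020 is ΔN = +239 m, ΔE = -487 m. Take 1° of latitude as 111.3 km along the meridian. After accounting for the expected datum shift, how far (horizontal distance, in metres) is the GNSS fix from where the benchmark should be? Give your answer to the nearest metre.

49 m

Observed coordinate differences: Δφ = +0.00178°, Δλ = -0.00759°.
Converting to metres (1° lat = 111300 m, cos φ = 0.544717): observed ΔN = 198.1 m, observed ΔE = -460.2 m.
Subtracting the expected shift leaves a residual of 198.1 − (239) = -40.9 m north and -460.2 − (-487) = 26.8 m east.
Residual distance = √((-40.9)² + 26.8²) = 48.9 m.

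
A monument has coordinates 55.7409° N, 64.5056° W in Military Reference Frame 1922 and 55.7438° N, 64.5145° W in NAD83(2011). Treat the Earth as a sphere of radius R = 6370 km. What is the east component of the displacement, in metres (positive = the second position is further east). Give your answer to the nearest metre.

Δφ = 55.7438° − 55.7409° = +0.0029°; Δλ = -64.5145° − -64.5056° = -0.0089°.
1° along a meridian = πR/180 = 111177 m.
ΔN = Δφ × 111177 = 322.4 m; ΔE = Δλ × 111177 × cos(55.7409°) = -0.0089 × 111177 × 0.562936 = -557.0 m.

ΔE = -557 m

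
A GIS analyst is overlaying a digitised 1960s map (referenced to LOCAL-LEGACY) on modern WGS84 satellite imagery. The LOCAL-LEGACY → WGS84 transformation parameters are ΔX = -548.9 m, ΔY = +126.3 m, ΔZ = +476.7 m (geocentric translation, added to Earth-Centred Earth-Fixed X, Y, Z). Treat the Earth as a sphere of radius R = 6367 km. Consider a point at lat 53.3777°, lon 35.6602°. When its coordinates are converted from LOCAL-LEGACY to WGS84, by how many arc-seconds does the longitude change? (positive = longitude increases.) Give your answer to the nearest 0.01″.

sin φ = 0.802585, cos φ = 0.596537, sin λ = 0.582977, cos λ = 0.812489.
East component: ΔE = −sin λ·ΔX + cos λ·ΔY = −(0.582977)(-548.9) + (0.812489)(126.3) = 422.61 m.
1° of latitude spans πR/180 = 111125 m; at latitude φ, 1° of longitude spans that × cos φ = 66290.3 m, so Δλ = 422.61 / 66290.3 × 3600 = 22.951″.

Δλ = 22.95″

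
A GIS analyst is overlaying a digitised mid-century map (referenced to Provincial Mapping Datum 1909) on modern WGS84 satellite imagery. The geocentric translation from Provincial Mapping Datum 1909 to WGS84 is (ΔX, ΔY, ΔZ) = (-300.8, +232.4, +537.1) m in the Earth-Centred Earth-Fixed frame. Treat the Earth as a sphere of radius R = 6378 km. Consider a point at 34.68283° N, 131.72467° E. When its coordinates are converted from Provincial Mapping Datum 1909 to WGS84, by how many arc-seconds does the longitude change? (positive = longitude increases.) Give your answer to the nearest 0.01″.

sin φ = 0.569033, cos φ = 0.822315, sin λ = 0.746352, cos λ = -0.665552.
East component: ΔE = −sin λ·ΔX + cos λ·ΔY = −(0.746352)(-300.8) + (-0.665552)(232.4) = 69.83 m.
1° of latitude spans πR/180 = 111317 m; at latitude φ, 1° of longitude spans that × cos φ = 91537.7 m, so Δλ = 69.83 / 91537.7 × 3600 = 2.746″.

Δλ = 2.75″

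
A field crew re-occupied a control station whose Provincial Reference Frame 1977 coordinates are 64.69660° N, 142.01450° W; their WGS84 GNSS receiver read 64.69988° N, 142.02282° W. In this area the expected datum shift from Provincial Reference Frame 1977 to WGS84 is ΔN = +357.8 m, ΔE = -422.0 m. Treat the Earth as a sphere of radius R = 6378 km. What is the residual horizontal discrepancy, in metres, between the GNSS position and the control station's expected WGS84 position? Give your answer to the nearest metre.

27 m

Observed coordinate differences: Δφ = +0.00328°, Δλ = -0.00832°.
Converting to metres (1° lat = 111317 m, cos φ = 0.427412): observed ΔN = 365.1 m, observed ΔE = -395.9 m.
Subtracting the expected shift leaves a residual of 365.1 − (357.8) = 7.3 m north and -395.9 − (-422.0) = 26.1 m east.
Residual distance = √(7.3² + 26.1²) = 27.2 m.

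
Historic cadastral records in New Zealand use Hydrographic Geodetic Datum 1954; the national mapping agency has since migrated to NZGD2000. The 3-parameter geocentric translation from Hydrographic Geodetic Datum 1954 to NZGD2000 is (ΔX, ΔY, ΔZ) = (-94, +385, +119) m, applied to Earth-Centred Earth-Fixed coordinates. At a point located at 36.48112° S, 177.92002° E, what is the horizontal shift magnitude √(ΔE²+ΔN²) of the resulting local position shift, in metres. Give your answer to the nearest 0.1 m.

413.5 m

At φ = -36.48112°, λ = 177.92002°: sin φ = -0.594558, cos φ = 0.804053, sin λ = 0.036295, cos λ = -0.999341.
ΔE = −sin λ·ΔX + cos λ·ΔY = −(0.036295)·(-94) + (-0.999341)·(385) = -381.33 m.
ΔN = −sin φ cos λ·ΔX − sin φ sin λ·ΔY + cos φ·ΔZ = −(-0.594558)(-0.999341)(-94) − (-0.594558)(0.036295)(385) + (0.804053)(119) = 159.84 m.
Horizontal magnitude = √(ΔE² + ΔN²) = √((-381.33)² + 159.84²) = 413.48 m.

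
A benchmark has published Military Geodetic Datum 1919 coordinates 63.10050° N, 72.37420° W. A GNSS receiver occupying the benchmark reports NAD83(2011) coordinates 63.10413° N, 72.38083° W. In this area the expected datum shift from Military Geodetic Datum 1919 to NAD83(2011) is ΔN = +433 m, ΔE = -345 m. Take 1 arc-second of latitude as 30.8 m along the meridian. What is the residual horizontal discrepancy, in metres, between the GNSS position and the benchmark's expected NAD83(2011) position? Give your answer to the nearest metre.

33 m

Observed coordinate differences: Δφ = +0.00363°, Δλ = -0.00663°.
Converting to metres (1° lat = 110880 m, cos φ = 0.452427): observed ΔN = 402.5 m, observed ΔE = -332.6 m.
Subtracting the expected shift leaves a residual of 402.5 − (433) = -30.5 m north and -332.6 − (-345) = 12.4 m east.
Residual distance = √((-30.5)² + 12.4²) = 32.9 m.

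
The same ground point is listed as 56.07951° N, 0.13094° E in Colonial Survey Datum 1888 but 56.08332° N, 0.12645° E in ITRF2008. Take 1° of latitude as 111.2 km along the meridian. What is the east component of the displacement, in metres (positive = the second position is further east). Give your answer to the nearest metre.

Δφ = 56.08332° − 56.07951° = +0.00381°; Δλ = 0.12645° − 0.13094° = -0.00449°.
ΔN = Δφ × 111200 = 423.7 m; ΔE = Δλ × 111200 × cos(56.07951°) = -0.00449 × 111200 × 0.558042 = -278.6 m.

ΔE = -279 m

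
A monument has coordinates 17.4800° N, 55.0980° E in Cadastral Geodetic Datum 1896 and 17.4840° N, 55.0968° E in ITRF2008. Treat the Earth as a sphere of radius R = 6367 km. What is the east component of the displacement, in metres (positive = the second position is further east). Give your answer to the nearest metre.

ΔE = -127 m

Δφ = 17.4840° − 17.4800° = +0.0040°; Δλ = 55.0968° − 55.0980° = -0.0012°.
1° along a meridian = πR/180 = 111125 m.
ΔN = Δφ × 111125 = 444.5 m; ΔE = Δλ × 111125 × cos(17.4800°) = -0.0012 × 111125 × 0.953822 = -127.2 m.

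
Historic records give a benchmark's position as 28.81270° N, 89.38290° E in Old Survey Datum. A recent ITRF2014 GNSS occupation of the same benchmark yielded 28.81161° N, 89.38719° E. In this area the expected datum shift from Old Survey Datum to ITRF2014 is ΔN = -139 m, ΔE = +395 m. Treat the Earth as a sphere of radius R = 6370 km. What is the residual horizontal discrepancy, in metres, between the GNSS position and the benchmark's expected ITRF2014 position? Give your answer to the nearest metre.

29 m

Observed coordinate differences: Δφ = -0.00109°, Δλ = +0.00429°.
Converting to metres (1° lat = 111177 m, cos φ = 0.876200): observed ΔN = -121.2 m, observed ΔE = 417.9 m.
Subtracting the expected shift leaves a residual of -121.2 − (-139) = 17.8 m north and 417.9 − (395) = 22.9 m east.
Residual distance = √(17.8² + 22.9²) = 29.0 m.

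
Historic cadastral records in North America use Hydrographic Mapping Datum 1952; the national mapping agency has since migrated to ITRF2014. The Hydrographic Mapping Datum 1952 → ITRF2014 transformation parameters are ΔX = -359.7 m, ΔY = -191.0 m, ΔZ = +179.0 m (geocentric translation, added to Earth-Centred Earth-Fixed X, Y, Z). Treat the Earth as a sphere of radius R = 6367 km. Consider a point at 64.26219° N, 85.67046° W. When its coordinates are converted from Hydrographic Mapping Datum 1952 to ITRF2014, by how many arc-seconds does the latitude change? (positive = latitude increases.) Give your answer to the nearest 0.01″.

Δφ = -2.25″

sin φ = 0.900791, cos φ = 0.434254, sin λ = -0.997146, cos λ = 0.075493.
North component: ΔN = −sin φ cos λ·ΔX − sin φ sin λ·ΔY + cos φ·ΔZ = −(0.900791)(0.075493)(-359.7) − (0.900791)(-0.997146)(-191.0) + (0.434254)(179.0) = -69.37 m.
1° of latitude spans πR/180 = 111125 m, so Δφ = -69.37 / 111125 × 3600 = -2.247″.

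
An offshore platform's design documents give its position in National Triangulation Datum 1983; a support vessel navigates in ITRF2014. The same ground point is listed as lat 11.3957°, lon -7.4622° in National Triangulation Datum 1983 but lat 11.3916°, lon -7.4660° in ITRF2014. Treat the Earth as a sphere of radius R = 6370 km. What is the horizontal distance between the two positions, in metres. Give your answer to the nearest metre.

616 m

Δφ = 11.3916° − 11.3957° = -0.0041°; Δλ = -7.4660° − -7.4622° = -0.0038°.
1° along a meridian = πR/180 = 111177 m.
ΔN = Δφ × 111177 = -455.8 m; ΔE = Δλ × 111177 × cos(11.3957°) = -0.0038 × 111177 × 0.980286 = -414.1 m.
Distance = √(ΔE² + ΔN²) = √((-414.1)² + (-455.8)²) = 615.9 m.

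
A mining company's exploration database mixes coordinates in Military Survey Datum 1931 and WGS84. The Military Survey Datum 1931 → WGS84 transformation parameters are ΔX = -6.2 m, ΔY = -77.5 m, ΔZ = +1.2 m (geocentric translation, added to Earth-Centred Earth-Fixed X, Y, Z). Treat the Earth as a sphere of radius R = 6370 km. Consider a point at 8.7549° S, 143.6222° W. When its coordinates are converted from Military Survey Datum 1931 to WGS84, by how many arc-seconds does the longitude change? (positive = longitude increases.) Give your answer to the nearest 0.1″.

Δλ = 1.9″

sin φ = -0.152208, cos φ = 0.988348, sin λ = -0.593107, cos λ = -0.805124.
East component: ΔE = −sin λ·ΔX + cos λ·ΔY = −(-0.593107)(-6.2) + (-0.805124)(-77.5) = 58.72 m.
1° of latitude spans πR/180 = 111177 m; at latitude φ, 1° of longitude spans that × cos φ = 109882.1 m, so Δλ = 58.72 / 109882.1 × 3600 = 1.924″.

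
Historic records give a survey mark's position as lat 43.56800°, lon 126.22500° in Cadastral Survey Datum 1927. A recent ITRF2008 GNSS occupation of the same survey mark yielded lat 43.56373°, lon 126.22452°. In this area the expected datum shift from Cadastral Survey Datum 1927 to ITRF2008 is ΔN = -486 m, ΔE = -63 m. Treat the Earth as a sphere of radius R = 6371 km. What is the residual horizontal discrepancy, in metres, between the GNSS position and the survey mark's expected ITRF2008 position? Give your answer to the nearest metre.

Observed coordinate differences: Δφ = -0.00427°, Δλ = -0.00048°.
Converting to metres (1° lat = 111195 m, cos φ = 0.724557): observed ΔN = -474.8 m, observed ΔE = -38.7 m.
Subtracting the expected shift leaves a residual of -474.8 − (-486) = 11.2 m north and -38.7 − (-63) = 24.3 m east.
Residual distance = √(11.2² + 24.3²) = 26.8 m.

27 m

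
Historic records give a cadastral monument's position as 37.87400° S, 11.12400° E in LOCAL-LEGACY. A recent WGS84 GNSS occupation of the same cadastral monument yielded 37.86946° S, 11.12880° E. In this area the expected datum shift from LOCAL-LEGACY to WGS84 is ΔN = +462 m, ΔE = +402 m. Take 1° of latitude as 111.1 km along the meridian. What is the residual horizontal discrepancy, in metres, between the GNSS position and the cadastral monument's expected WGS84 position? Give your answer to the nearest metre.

Observed coordinate differences: Δφ = +0.00454°, Δλ = +0.00480°.
Converting to metres (1° lat = 111100 m, cos φ = 0.789363): observed ΔN = 504.4 m, observed ΔE = 421.0 m.
Subtracting the expected shift leaves a residual of 504.4 − (462) = 42.4 m north and 421.0 − (402) = 19.0 m east.
Residual distance = √(42.4² + 19.0²) = 46.4 m.

46 m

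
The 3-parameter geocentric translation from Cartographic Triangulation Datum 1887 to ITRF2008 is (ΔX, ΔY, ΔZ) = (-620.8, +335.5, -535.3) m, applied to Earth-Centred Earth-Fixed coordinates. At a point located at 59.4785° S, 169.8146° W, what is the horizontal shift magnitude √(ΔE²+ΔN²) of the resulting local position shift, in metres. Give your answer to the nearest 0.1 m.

At φ = -59.4785°, λ = -169.8146°: sin φ = -0.861439, cos φ = 0.507862, sin λ = -0.176834, cos λ = -0.984241.
ΔE = −sin λ·ΔX + cos λ·ΔY = −(-0.176834)·(-620.8) + (-0.984241)·(335.5) = -439.99 m.
ΔN = −sin φ cos λ·ΔX − sin φ sin λ·ΔY + cos φ·ΔZ = −(-0.861439)(-0.984241)(-620.8) − (-0.861439)(-0.176834)(335.5) + (0.507862)(-535.3) = 203.39 m.
Horizontal magnitude = √(ΔE² + ΔN²) = √((-439.99)² + 203.39²) = 484.73 m.

484.7 m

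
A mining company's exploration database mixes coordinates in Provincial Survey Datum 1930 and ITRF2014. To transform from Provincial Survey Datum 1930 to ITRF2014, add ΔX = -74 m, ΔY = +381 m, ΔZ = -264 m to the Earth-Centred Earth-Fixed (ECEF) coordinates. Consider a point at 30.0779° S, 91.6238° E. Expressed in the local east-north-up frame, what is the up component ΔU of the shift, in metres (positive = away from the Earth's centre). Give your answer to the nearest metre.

At φ = -30.0779°, λ = 91.6238°: sin φ = -0.501177, cos φ = 0.865345, sin λ = 0.999598, cos λ = -0.028337.
ΔU = cos φ cos λ·ΔX + cos φ sin λ·ΔY + sin φ·ΔZ = (0.865345)(-0.028337)(-74) + (0.865345)(0.999598)(381) + (-0.501177)(-264) = 463.69 m.

ΔU = 464 m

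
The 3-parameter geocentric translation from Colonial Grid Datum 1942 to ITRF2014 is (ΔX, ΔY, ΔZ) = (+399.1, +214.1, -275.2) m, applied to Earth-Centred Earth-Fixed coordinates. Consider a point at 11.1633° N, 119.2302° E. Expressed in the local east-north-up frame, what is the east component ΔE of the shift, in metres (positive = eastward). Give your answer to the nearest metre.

At φ = 11.1633°, λ = 119.2302°: sin φ = 0.193606, cos φ = 0.981079, sin λ = 0.872665, cos λ = -0.488320.
ΔE = −sin λ·ΔX + cos λ·ΔY = −(0.872665)·(399.1) + (-0.488320)·(214.1) = -452.83 m.

ΔE = -453 m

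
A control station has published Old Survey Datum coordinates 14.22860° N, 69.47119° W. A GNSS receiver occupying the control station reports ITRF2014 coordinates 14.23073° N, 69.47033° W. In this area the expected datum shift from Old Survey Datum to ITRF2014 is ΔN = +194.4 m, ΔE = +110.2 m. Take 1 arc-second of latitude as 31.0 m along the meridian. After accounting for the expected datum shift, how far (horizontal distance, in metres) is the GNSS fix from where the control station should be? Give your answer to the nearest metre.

Observed coordinate differences: Δφ = +0.00213°, Δλ = +0.00086°.
Converting to metres (1° lat = 111600 m, cos φ = 0.969323): observed ΔN = 237.7 m, observed ΔE = 93.0 m.
Subtracting the expected shift leaves a residual of 237.7 − (194.4) = 43.3 m north and 93.0 − (110.2) = -17.2 m east.
Residual distance = √(43.3² + (-17.2)²) = 46.6 m.

47 m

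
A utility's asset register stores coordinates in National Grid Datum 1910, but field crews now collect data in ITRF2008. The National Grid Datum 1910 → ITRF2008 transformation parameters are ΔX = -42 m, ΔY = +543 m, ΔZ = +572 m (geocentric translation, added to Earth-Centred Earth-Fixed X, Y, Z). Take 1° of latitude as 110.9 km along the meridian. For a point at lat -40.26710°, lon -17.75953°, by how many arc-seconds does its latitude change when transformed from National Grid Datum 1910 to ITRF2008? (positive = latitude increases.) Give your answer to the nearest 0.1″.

sin φ = -0.646352, cos φ = 0.763040, sin λ = -0.305023, cos λ = 0.952345.
North component: ΔN = −sin φ cos λ·ΔX − sin φ sin λ·ΔY + cos φ·ΔZ = −(-0.646352)(0.952345)(-42) − (-0.646352)(-0.305023)(543) + (0.763040)(572) = 303.55 m.
1° of latitude spans 110900 m, so Δφ = 303.55 / 110900 × 3600 = 9.854″.

Δφ = 9.9″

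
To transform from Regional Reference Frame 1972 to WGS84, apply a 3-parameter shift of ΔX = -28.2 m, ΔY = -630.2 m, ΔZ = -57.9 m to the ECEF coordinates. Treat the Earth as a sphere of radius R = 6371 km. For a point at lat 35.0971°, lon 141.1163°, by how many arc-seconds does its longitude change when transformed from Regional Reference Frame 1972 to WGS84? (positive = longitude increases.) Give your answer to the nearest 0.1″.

Δλ = 20.1″

sin φ = 0.574964, cos φ = 0.818179, sin λ = 0.627742, cos λ = -0.778422.
East component: ΔE = −sin λ·ΔX + cos λ·ΔY = −(0.627742)(-28.2) + (-0.778422)(-630.2) = 508.26 m.
1° of latitude spans πR/180 = 111195 m; at latitude φ, 1° of longitude spans that × cos φ = 90977.3 m, so Δλ = 508.26 / 90977.3 × 3600 = 20.112″.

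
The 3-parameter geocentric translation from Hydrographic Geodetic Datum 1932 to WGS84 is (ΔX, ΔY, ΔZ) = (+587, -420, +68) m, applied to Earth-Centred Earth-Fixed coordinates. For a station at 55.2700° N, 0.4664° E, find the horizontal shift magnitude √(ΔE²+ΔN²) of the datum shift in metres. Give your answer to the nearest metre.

612 m

At φ = 55.2700°, λ = 0.4664°: sin φ = 0.821846, cos φ = 0.569710, sin λ = 0.008140, cos λ = 0.999967.
ΔE = −sin λ·ΔX + cos λ·ΔY = −(0.008140)·(587) + (0.999967)·(-420) = -424.76 m.
ΔN = −sin φ cos λ·ΔX − sin φ sin λ·ΔY + cos φ·ΔZ = −(0.821846)(0.999967)(587) − (0.821846)(0.008140)(-420) + (0.569710)(68) = -440.86 m.
Horizontal magnitude = √(ΔE² + ΔN²) = √((-424.76)² + (-440.86)²) = 612.19 m.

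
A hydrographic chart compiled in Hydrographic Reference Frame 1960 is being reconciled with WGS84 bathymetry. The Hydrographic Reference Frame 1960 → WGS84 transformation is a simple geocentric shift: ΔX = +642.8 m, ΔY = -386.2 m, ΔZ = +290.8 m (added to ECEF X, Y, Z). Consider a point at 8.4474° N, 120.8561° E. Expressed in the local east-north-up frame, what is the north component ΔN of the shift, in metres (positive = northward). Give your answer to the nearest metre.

ΔN = 385 m

The local north axis is (−sin φ cos λ, −sin φ sin λ, cos φ), giving ΔN = 48.431 + 48.703 + 287.645 = 384.78 m.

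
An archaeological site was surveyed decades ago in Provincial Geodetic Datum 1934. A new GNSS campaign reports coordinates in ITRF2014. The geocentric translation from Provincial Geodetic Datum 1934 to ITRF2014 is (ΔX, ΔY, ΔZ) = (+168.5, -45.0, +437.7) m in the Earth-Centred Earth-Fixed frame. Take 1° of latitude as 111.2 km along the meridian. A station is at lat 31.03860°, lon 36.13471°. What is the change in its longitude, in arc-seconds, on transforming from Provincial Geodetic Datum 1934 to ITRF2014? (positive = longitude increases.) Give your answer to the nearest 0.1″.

Δλ = -5.1″

sin φ = 0.515615, cos φ = 0.856820, sin λ = 0.589686, cos λ = 0.807633.
East component: ΔE = −sin λ·ΔX + cos λ·ΔY = −(0.589686)(168.5) + (0.807633)(-45.0) = -135.71 m.
1° of latitude spans 111200 m; at latitude φ, 1° of longitude spans that × cos φ = 95278.4 m, so Δλ = -135.71 / 95278.4 × 3600 = -5.127″.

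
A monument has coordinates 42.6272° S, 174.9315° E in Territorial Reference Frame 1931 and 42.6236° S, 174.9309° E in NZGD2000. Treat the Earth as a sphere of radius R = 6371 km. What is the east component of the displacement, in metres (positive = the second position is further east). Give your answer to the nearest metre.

ΔE = -49 m

Δφ = -42.6236° − -42.6272° = +0.0036°; Δλ = 174.9309° − 174.9315° = -0.0006°.
1° along a meridian = πR/180 = 111195 m.
ΔN = Δφ × 111195 = 400.3 m; ΔE = Δλ × 111195 × cos(-42.6272°) = -0.0006 × 111195 × 0.735776 = -49.1 m.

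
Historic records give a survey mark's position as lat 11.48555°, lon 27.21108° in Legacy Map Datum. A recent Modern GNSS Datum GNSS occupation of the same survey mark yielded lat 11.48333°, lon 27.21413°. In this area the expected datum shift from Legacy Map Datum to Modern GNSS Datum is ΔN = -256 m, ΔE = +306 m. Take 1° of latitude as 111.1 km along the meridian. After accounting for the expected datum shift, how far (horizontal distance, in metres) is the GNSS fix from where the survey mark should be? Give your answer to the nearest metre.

Observed coordinate differences: Δφ = -0.00222°, Δλ = +0.00305°.
Converting to metres (1° lat = 111100 m, cos φ = 0.979975): observed ΔN = -246.6 m, observed ΔE = 332.1 m.
Subtracting the expected shift leaves a residual of -246.6 − (-256) = 9.4 m north and 332.1 − (306) = 26.1 m east.
Residual distance = √(9.4² + 26.1²) = 27.7 m.

28 m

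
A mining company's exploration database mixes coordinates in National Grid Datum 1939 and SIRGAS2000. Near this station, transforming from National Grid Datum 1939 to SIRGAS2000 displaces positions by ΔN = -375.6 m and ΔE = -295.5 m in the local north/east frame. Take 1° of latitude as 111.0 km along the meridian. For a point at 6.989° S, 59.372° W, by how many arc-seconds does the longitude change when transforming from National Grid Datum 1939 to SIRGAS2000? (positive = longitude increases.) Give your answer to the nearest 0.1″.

Δλ = -9.7″

At latitude -6.989°, cos φ = 0.992570.
1° of longitude at this latitude = 111.0 × cos φ = 110.18 km, so Δλ = -295.5 / 110175.2 = -0.0026821° = -9.656″.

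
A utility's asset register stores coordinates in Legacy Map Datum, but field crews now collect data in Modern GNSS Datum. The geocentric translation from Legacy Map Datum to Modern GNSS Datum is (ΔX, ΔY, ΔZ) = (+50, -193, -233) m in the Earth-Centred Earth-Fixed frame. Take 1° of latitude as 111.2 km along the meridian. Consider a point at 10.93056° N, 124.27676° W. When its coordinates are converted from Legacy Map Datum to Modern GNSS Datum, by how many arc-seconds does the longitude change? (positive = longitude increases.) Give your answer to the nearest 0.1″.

Δλ = 4.9″

sin φ = 0.189619, cos φ = 0.981858, sin λ = -0.826327, cos λ = -0.563191.
East component: ΔE = −sin λ·ΔX + cos λ·ΔY = −(-0.826327)(50) + (-0.563191)(-193) = 150.01 m.
1° of latitude spans 111200 m; at latitude φ, 1° of longitude spans that × cos φ = 109182.6 m, so Δλ = 150.01 / 109182.6 × 3600 = 4.946″.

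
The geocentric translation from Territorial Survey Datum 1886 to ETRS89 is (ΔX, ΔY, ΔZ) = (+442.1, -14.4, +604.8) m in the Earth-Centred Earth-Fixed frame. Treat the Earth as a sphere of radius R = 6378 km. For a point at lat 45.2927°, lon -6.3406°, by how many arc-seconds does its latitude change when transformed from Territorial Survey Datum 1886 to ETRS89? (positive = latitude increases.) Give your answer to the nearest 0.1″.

sin φ = 0.710710, cos φ = 0.703485, sin λ = -0.110439, cos λ = 0.993883.
North component: ΔN = −sin φ cos λ·ΔX − sin φ sin λ·ΔY + cos φ·ΔZ = −(0.710710)(0.993883)(442.1) − (0.710710)(-0.110439)(-14.4) + (0.703485)(604.8) = 112.05 m.
1° of latitude spans πR/180 = 111317 m, so Δφ = 112.05 / 111317 × 3600 = 3.624″.

Δφ = 3.6″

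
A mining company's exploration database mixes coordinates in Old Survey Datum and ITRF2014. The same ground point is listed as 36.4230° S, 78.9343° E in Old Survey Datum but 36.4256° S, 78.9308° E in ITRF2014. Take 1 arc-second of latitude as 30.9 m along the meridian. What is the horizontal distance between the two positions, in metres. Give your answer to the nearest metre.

426 m

Δφ = -36.4256° − -36.4230° = -0.0026°; Δλ = 78.9308° − 78.9343° = -0.0035°.
1° of latitude = 3600 × 30.90 = 111240 m.
ΔN = Δφ × 111240 = -289.2 m; ΔE = Δλ × 111240 × cos(-36.4230°) = -0.0035 × 111240 × 0.804656 = -313.3 m.
Distance = √(ΔE² + ΔN²) = √((-313.3)² + (-289.2)²) = 426.4 m.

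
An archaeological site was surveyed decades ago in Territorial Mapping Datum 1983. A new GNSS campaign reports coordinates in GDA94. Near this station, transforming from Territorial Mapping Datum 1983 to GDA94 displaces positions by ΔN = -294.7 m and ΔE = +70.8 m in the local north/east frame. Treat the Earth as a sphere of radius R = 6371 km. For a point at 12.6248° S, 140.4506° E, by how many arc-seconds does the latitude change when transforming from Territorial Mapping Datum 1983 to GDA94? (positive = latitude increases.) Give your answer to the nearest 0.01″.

Δφ = -9.54″

On a sphere of radius R, 1 rad of latitude = R, so Δφ = ΔN / R = -294.7 / 6371000 = -4.6256e-05 rad = -9.541″.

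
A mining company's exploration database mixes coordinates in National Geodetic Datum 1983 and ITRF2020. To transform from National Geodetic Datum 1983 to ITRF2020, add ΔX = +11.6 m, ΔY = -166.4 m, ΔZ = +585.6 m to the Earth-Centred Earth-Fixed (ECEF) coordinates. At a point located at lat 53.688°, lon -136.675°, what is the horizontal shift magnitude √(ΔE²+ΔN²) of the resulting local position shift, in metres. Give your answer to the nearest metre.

292 m

The local east axis at (φ, λ) is (−sin λ, cos λ, 0), so ΔE = −sin(-136.675°)·11.6 + cos(-136.675°)·(-166.4) = 129.01 m.
The local north axis is (−sin φ cos λ, −sin φ sin λ, cos φ), giving ΔN = 6.800 − 92.001 + 346.782 = 261.58 m.
Horizontal magnitude = √(ΔE² + ΔN²) = √(129.01² + 261.58²) = 291.66 m.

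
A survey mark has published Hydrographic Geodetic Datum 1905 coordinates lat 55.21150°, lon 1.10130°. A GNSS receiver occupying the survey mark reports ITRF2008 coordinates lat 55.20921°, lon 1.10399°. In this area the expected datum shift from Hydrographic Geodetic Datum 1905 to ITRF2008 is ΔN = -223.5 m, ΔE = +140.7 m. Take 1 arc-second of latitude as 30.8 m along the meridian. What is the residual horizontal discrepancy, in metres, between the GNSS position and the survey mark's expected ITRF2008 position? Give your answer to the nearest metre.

Observed coordinate differences: Δφ = -0.00229°, Δλ = +0.00269°.
Converting to metres (1° lat = 110880 m, cos φ = 0.570549): observed ΔN = -253.9 m, observed ΔE = 170.2 m.
Subtracting the expected shift leaves a residual of -253.9 − (-223.5) = -30.4 m north and 170.2 − (140.7) = 29.5 m east.
Residual distance = √((-30.4)² + 29.5²) = 42.4 m.

42 m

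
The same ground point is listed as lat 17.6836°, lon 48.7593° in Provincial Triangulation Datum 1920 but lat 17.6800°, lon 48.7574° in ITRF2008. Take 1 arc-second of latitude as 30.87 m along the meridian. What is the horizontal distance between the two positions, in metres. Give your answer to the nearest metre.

448 m

Δφ = 17.6800° − 17.6836° = -0.0036°; Δλ = 48.7574° − 48.7593° = -0.0019°.
1° of latitude = 3600 × 30.87 = 111132 m.
ΔN = Δφ × 111132 = -400.1 m; ΔE = Δλ × 111132 × cos(17.6836°) = -0.0019 × 111132 × 0.952748 = -201.2 m.
Distance = √(ΔE² + ΔN²) = √((-201.2)² + (-400.1)²) = 447.8 m.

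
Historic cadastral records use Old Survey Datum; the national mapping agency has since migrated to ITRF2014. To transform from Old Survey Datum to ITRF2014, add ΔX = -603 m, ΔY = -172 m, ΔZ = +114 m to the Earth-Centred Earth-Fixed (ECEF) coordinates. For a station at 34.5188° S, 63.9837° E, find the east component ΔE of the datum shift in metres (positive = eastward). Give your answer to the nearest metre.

The local east axis at (φ, λ) is (−sin λ, cos λ, 0), so ΔE = −sin(63.9837°)·(-603) + cos(63.9837°)·(-172) = 466.45 m.

ΔE = 466 m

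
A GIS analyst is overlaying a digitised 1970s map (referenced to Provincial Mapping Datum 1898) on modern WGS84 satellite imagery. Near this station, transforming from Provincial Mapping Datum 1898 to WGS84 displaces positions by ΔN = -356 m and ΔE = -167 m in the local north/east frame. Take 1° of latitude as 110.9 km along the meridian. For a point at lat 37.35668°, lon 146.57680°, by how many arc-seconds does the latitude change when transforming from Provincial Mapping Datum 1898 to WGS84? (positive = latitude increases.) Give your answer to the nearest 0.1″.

Δφ = -11.6″

1° of latitude = 110.9 km, so Δφ = -356.0 / 110900 = -0.0032101° = -11.556″.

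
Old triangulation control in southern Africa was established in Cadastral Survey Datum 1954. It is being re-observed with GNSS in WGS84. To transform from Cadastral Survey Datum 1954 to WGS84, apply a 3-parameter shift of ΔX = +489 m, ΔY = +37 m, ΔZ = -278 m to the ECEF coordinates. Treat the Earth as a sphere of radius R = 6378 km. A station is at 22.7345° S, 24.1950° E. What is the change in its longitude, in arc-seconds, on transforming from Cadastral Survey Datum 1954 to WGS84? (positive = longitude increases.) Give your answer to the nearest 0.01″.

sin φ = -0.386461, cos φ = 0.922306, sin λ = 0.409843, cos λ = 0.912156.
East component: ΔE = −sin λ·ΔX + cos λ·ΔY = −(0.409843)(489) + (0.912156)(37) = -166.66 m.
1° of latitude spans πR/180 = 111317 m; at latitude φ, 1° of longitude spans that × cos φ = 102668.4 m, so Δλ = -166.66 / 102668.4 × 3600 = -5.844″.

Δλ = -5.84″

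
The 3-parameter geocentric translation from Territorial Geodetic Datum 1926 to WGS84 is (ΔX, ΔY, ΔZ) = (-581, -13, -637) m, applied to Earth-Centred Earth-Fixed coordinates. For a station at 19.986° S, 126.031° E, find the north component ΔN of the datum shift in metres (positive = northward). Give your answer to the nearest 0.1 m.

ΔN = -485.4 m

The local north axis is (−sin φ cos λ, −sin φ sin λ, cos φ), giving ΔN = 116.809 − 3.593 − 598.637 = -485.42 m.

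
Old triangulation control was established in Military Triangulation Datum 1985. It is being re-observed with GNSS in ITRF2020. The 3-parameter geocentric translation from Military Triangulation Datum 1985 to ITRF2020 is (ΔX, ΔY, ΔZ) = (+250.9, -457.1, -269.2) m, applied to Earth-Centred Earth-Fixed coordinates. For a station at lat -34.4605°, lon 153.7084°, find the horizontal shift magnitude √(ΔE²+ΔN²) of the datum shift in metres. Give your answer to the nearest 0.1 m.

551.7 m

At φ = -34.4605°, λ = 153.7084°: sin φ = -0.565838, cos φ = 0.824516, sin λ = 0.442940, cos λ = -0.896551.
ΔE = −sin λ·ΔX + cos λ·ΔY = −(0.442940)·(250.9) + (-0.896551)·(-457.1) = 298.68 m.
ΔN = −sin φ cos λ·ΔX − sin φ sin λ·ΔY + cos φ·ΔZ = −(-0.565838)(-0.896551)(250.9) − (-0.565838)(0.442940)(-457.1) + (0.824516)(-269.2) = -463.81 m.
Horizontal magnitude = √(ΔE² + ΔN²) = √(298.68² + (-463.81)²) = 551.66 m.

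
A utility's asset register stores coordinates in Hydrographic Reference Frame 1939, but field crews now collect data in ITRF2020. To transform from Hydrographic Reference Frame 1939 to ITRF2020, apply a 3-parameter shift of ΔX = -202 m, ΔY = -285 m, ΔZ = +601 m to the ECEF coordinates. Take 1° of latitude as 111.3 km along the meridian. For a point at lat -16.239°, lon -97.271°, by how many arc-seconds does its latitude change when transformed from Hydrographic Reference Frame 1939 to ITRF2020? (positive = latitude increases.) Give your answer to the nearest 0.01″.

Δφ = 21.45″

sin φ = -0.279645, cos φ = 0.960104, sin λ = -0.991959, cos λ = -0.126563.
North component: ΔN = −sin φ cos λ·ΔX − sin φ sin λ·ΔY + cos φ·ΔZ = −(-0.279645)(-0.126563)(-202) − (-0.279645)(-0.991959)(-285) + (0.960104)(601) = 663.23 m.
1° of latitude spans 111300 m, so Δφ = 663.23 / 111300 × 3600 = 21.452″.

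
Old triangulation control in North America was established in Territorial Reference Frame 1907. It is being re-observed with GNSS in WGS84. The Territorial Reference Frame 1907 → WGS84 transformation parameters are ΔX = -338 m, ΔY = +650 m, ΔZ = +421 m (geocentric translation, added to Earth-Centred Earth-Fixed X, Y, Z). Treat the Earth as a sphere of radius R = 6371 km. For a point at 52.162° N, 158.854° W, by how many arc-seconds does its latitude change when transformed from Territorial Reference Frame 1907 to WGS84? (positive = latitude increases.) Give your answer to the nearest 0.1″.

sin φ = 0.789748, cos φ = 0.613431, sin λ = -0.360746, cos λ = -0.932664.
North component: ΔN = −sin φ cos λ·ΔX − sin φ sin λ·ΔY + cos φ·ΔZ = −(0.789748)(-0.932664)(-338) − (0.789748)(-0.360746)(650) + (0.613431)(421) = 194.48 m.
1° of latitude spans πR/180 = 111195 m, so Δφ = 194.48 / 111195 × 3600 = 6.296″.

Δφ = 6.3″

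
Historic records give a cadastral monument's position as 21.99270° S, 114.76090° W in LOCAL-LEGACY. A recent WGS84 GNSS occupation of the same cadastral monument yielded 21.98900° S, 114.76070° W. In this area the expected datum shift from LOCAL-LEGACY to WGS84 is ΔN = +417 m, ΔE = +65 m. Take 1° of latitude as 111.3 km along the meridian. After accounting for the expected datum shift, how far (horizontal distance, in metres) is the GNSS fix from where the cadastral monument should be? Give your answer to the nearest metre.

Observed coordinate differences: Δφ = +0.00370°, Δλ = +0.00020°.
Converting to metres (1° lat = 111300 m, cos φ = 0.927232): observed ΔN = 411.8 m, observed ΔE = 20.6 m.
Subtracting the expected shift leaves a residual of 411.8 − (417) = -5.2 m north and 20.6 − (65) = -44.4 m east.
Residual distance = √((-5.2)² + (-44.4)²) = 44.7 m.

45 m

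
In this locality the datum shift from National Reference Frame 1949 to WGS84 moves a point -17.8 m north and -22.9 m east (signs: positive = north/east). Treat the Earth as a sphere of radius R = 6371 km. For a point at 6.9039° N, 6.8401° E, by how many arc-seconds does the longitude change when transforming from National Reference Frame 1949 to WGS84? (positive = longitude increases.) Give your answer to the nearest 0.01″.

Δλ = -0.75″

At latitude 6.9039°, cos φ = 0.992749.
One radian of longitude at latitude φ spans R cos φ, so Δλ = ΔE / (R cos φ) = -22.9 / (6371000 × 0.992749) = -3.6207e-06 rad = -0.747″.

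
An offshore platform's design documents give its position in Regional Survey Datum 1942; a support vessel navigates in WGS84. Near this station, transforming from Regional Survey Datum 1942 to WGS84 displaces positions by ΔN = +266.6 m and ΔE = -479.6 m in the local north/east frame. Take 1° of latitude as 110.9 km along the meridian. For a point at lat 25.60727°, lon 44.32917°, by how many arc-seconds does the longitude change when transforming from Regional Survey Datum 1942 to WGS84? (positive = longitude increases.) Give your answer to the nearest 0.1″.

At latitude 25.60727°, cos φ = 0.901778.
1° of longitude at this latitude = 110.9 × cos φ = 100.01 km, so Δλ = -479.6 / 100007.1 = -0.0047957° = -17.264″.

Δλ = -17.3″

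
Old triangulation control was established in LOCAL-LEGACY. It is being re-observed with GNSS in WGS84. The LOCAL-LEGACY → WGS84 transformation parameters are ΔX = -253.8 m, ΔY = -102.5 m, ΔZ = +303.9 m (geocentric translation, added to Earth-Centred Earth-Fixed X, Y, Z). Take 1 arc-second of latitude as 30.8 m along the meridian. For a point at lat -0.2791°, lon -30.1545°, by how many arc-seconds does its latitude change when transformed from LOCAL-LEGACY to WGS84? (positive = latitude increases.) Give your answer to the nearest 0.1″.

Δφ = 9.8″

sin φ = -0.004871, cos φ = 0.999988, sin λ = -0.502333, cos λ = 0.864674.
North component: ΔN = −sin φ cos λ·ΔX − sin φ sin λ·ΔY + cos φ·ΔZ = −(-0.004871)(0.864674)(-253.8) − (-0.004871)(-0.502333)(-102.5) + (0.999988)(303.9) = 303.08 m.
1° of latitude spans 3600 × 30.80 = 110880 m, so Δφ = 303.08 / 110880 × 3600 = 9.840″.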